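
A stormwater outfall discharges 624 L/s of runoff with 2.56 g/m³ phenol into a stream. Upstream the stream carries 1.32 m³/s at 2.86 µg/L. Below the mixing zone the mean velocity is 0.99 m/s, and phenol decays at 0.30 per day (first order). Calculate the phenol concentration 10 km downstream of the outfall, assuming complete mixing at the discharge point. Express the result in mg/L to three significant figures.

0.795 mg/L

624 L/s = 0.624 m³/s.
2.86 µg/L = 0.00286 mg/L.
After complete mixing, C₀ = (0.624·2.56 + 1.32·0.00286) / 1.944 = 0.8237 mg/L.
Travel time t = 1e+04 m / 0.99 m/s = 1.01e+04 s = 0.1169 d.
C = 0.8237·exp(−0.30·0.1169) = 0.8237·0.9655 = 0.7953 mg/L.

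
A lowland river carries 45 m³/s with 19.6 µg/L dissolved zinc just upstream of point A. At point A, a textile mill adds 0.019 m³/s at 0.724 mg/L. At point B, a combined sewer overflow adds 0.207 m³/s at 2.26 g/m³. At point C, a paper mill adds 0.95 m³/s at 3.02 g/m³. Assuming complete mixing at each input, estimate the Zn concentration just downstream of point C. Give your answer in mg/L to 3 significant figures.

19.6 µg/L = 0.0196 mg/L.
After input A: C = (45·0.0196 + 0.019·0.724) / 45.02 = 0.0199 mg/L.
After input B: C = (45.02·0.0199 + 0.207·2.26) / 45.23 = 0.03015 mg/L.
After input C: C = (45.23·0.03015 + 0.95·3.02) / 46.18 = 0.09166 mg/L.

0.0917 mg/L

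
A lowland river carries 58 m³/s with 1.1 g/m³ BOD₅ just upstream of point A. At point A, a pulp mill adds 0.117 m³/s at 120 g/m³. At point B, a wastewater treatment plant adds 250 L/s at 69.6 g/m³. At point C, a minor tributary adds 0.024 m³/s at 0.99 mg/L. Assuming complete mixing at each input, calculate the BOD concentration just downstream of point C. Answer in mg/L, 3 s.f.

After input A: C = (58·1.1 + 0.117·120) / 58.12 = 1.339 mg/L.
250 L/s = 0.25 m³/s.
After input B: C = (58.12·1.339 + 0.25·69.6) / 58.37 = 1.632 mg/L.
After input C: C = (58.37·1.632 + 0.024·0.99) / 58.39 = 1.631 mg/L.

1.63 mg/L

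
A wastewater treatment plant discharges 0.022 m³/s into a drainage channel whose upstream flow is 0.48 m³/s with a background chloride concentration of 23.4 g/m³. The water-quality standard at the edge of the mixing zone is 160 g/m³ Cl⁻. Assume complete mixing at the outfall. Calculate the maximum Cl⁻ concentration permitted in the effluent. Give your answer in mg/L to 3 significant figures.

3140 mg/L

Mass balance: 160·0.502 = 0.022·Cₑ + 0.48·23.4.
Cₑ = (80.32 − 11.23) / 0.022 = 3140 mg/L.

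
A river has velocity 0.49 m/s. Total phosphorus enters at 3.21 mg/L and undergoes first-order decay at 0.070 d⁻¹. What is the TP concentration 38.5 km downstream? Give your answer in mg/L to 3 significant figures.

Travel time t = 38.5 km / 0.49 m/s = 3.85e+04/0.49 = 7.857e+04 s = 0.9094 d.
First-order decay: C = 3.21·exp(−0.070·0.9094) = 3.21·0.9383 = 3.012 mg/L.

3.01 mg/L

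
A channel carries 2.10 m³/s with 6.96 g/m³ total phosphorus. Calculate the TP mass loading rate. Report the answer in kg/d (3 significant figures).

Mass flux = Q·C = 2.1 m³/s × 6.96 g/m³ = 14.62 g/s.
= 14.62 g/s × 86.4 = 1263 kg/d.

1260 kg/d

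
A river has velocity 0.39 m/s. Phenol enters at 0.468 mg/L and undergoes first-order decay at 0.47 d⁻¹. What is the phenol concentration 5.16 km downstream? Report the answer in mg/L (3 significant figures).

0.436 mg/L

Travel time t = 5.16 km / 0.39 m/s = 5160/0.39 = 1.323e+04 s = 0.1531 d.
First-order decay: C = 0.468·exp(−0.47·0.1531) = 0.468·0.9306 = 0.4355 mg/L.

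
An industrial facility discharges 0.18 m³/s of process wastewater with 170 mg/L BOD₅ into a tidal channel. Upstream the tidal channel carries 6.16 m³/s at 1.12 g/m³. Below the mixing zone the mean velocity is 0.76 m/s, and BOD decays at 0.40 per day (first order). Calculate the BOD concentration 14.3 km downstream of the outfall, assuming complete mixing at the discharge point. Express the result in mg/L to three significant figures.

After complete mixing, C₀ = (0.18·170 + 6.16·1.12) / 6.34 = 5.915 mg/L.
Travel time t = 1.43e+04 m / 0.76 m/s = 1.882e+04 s = 0.2178 d.
C = 5.915·exp(−0.40·0.2178) = 5.915·0.9166 = 5.421 mg/L.

5.42 mg/L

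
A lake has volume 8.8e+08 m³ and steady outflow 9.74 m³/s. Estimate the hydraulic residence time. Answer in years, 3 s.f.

2.86 yr

Q = 9.74 m³/s × 3.156e+07 s/yr = 3.074e+08 m³/yr.
Hydraulic residence time τ = V/Q = 8.8e+08/3.074e+08 = 2.863 yr.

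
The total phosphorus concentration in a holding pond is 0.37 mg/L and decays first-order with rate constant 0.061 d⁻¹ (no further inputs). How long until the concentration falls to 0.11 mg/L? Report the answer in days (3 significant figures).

19.9 d

t = ln(C₀/C)/k = ln(0.37/0.11)/0.061 = 1.213/0.061 = 19.89 d.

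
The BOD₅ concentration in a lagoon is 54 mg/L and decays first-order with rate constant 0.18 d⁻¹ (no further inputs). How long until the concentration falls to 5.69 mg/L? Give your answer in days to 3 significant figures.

t = ln(C₀/C)/k = ln(54/5.69)/0.18 = 2.25/0.18 = 12.5 d.

12.5 d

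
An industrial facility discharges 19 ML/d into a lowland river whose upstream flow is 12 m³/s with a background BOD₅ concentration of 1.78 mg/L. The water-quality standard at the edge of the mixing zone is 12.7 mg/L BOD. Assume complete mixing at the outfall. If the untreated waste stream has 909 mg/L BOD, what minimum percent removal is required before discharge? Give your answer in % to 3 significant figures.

19 ML/d = 0.2199 m³/s.
Mass balance: 12.7·12.22 = 0.2199·Cₑ + 12·1.78.
Cₑ = (155.2 − 21.36) / 0.2199 = 608.6 mg/L.
Required removal = 1 − 608.6/909 = 33.05 %.

33.0 %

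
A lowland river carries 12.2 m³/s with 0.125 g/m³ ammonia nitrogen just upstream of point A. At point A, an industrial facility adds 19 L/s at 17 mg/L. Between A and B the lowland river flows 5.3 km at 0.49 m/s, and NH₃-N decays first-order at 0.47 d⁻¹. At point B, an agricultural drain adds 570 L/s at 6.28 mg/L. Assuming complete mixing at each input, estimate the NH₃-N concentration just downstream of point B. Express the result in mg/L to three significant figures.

19 L/s = 0.019 m³/s.
After input A: C = (12.2·0.125 + 0.019·17) / 12.22 = 0.1512 mg/L.
Over the 5.3 km reach to input B (t = 1.082e+04 s = 0.1252 d), decay gives C = 0.1512·exp(−0.47·0.1252) = 0.1426 mg/L.
570 L/s = 0.57 m³/s.
After input B: C = (12.22·0.1426 + 0.57·6.28) / 12.79 = 0.4161 mg/L.

0.416 mg/L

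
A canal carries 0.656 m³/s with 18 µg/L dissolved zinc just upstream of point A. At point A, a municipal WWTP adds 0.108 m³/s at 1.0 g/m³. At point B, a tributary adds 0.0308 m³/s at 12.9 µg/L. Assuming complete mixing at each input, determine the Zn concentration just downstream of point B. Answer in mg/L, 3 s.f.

0.151 mg/L

18 µg/L = 0.018 mg/L.
After input A: C = (0.656·0.018 + 0.108·1) / 0.764 = 0.1568 mg/L.
12.9 µg/L = 0.0129 mg/L.
After input B: C = (0.764·0.1568 + 0.0308·0.0129) / 0.7948 = 0.1512 mg/L.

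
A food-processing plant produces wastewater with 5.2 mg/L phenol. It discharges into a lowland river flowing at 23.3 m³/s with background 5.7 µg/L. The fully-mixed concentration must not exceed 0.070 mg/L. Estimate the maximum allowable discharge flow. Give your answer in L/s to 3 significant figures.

5.7 µg/L = 0.0057 mg/L.
Mass balance at complete mixing: C_std·(Q_w + Q_r) = Q_w·C_e + Q_r·C_b.
Rearranging, Q_w = Q_r·(C_std − C_b)/(C_e − C_std) = 23.3·(0.07 − 0.0057) / (5.2 − 0.07) = 0.292 m³/s.
= 292 L/s.

292 L/s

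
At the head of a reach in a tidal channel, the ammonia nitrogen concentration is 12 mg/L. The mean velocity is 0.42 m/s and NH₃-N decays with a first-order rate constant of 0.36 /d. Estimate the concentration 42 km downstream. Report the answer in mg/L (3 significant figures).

Travel time t = 42 km / 0.42 m/s = 4.2e+04/0.42 = 1e+05 s = 1.157 d.
First-order decay: C = 12·exp(−0.36·1.157) = 12·0.6592 = 7.911 mg/L.

7.91 mg/L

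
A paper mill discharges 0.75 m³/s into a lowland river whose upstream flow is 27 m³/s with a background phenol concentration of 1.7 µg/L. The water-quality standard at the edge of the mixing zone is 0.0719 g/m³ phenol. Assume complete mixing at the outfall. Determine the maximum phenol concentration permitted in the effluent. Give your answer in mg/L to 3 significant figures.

2.60 mg/L

1.7 µg/L = 0.0017 mg/L.
Mass balance: 0.0719·27.75 = 0.75·Cₑ + 27·0.0017.
Cₑ = (1.995 − 0.0459) / 0.75 = 2.599 mg/L.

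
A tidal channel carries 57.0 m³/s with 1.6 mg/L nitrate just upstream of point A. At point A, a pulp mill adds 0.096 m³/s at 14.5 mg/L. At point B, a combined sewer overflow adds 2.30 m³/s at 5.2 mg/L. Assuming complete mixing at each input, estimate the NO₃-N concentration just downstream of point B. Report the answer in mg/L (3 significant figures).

1.76 mg/L

After input A: C = (57·1.6 + 0.096·14.5) / 57.1 = 1.622 mg/L.
After input B: C = (57.1·1.622 + 2.3·5.2) / 59.4 = 1.76 mg/L.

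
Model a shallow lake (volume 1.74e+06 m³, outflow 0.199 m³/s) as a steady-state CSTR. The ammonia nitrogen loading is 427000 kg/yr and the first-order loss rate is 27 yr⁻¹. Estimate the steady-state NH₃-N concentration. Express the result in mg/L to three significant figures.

8.02 mg/L

Outflow Q = 0.199 m³/s × 3.156e+07 s/yr = 6.28e+06 m³/yr.
Steady-state CSTR mass balance: W = Q·C + k·V·C, so C = W/(Q + kV).
Q + kV = 6.28e+06 + 27·1.74e+06 = 5.326e+07 m³/yr.
C = 427000/5.326e+07 = 0.008017 kg/m³ = 8.017 mg/L.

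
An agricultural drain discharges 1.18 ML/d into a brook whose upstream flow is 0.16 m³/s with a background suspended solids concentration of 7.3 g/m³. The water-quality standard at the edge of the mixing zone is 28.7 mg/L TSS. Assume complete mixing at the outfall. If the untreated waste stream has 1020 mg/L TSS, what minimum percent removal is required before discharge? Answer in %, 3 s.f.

72.6 %

1.18 ML/d = 0.01366 m³/s.
Mass balance: 28.7·0.1737 = 0.01366·Cₑ + 0.16·7.3.
Cₑ = (4.984 − 1.168) / 0.01366 = 279.4 mg/L.
Required removal = 1 − 279.4/1020 = 72.61 %.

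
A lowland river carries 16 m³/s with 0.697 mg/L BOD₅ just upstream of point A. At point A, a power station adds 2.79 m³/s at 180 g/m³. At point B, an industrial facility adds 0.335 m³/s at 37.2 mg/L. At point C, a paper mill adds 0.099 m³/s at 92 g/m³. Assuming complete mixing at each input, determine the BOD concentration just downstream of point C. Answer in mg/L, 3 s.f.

After input A: C = (16·0.697 + 2.79·180) / 18.79 = 27.32 mg/L.
After input B: C = (18.79·27.32 + 0.335·37.2) / 19.12 = 27.49 mg/L.
After input C: C = (19.12·27.49 + 0.099·92) / 19.22 = 27.83 mg/L.

27.8 mg/L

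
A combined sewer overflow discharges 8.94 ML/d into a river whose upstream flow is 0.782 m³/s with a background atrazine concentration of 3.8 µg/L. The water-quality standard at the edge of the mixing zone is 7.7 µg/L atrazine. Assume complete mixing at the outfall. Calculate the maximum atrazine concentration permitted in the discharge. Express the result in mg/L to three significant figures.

8.94 ML/d = 0.1035 m³/s.
3.8 µg/L = 0.0038 mg/L.
7.7 µg/L = 0.0077 mg/L.
Mass balance: 0.0077·0.8855 = 0.1035·Cₑ + 0.782·0.0038.
Cₑ = (0.006818 − 0.002972) / 0.1035 = 0.03717 mg/L.

0.0372 mg/L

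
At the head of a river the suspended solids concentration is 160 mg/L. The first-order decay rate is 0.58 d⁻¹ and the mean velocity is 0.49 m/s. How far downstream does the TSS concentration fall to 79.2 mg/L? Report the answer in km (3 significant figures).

51.3 km

From C = C₀·e^(−kt), t = ln(C₀/C)/k = ln(160/79.2)/0.58 = 0.7032/0.58 = 1.212 d.
Distance = v·t = 0.49 m/s × 1.048e+05 s = 5.133e+04 m = 51.33 km.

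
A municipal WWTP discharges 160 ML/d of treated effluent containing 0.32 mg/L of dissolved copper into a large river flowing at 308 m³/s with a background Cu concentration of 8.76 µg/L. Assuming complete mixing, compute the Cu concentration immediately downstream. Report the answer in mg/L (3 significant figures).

160 ML/d = 1.852 m³/s.
8.76 µg/L = 0.00876 mg/L.
Flow-weighted mixing gives C = (1.852·0.32 + 308·0.00876) / (1.852 + 308) = 3.291/309.9 = 0.01062 mg/L.

0.0106 mg/L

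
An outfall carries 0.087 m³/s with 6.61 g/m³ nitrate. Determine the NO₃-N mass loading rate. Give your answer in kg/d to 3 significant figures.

Mass flux = Q·C = 0.087 m³/s × 6.61 g/m³ = 0.5751 g/s.
= 0.5751 g/s × 86.4 = 49.69 kg/d.

49.7 kg/d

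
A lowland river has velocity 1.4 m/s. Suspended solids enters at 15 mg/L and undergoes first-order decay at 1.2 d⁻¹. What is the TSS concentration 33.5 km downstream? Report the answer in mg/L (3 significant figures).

10.8 mg/L

Travel time t = 33.5 km / 1.4 m/s = 3.35e+04/1.4 = 2.393e+04 s = 0.277 d.
First-order decay: C = 15·exp(−1.2·0.277) = 15·0.7172 = 10.76 mg/L.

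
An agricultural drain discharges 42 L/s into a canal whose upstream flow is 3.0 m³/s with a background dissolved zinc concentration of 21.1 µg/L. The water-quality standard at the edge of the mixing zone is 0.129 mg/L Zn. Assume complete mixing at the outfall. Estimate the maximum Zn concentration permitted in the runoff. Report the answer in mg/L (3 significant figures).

42 L/s = 0.042 m³/s.
21.1 µg/L = 0.0211 mg/L.
Mass balance: 0.129·3.042 = 0.042·Cₑ + 3·0.0211.
Cₑ = (0.3924 − 0.0633) / 0.042 = 7.836 mg/L.

7.84 mg/L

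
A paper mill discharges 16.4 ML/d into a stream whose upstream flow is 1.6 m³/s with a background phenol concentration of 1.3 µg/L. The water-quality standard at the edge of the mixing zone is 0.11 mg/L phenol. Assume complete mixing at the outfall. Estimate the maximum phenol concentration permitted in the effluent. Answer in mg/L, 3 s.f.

16.4 ML/d = 0.1898 m³/s.
1.3 µg/L = 0.0013 mg/L.
Mass balance: 0.11·1.79 = 0.1898·Cₑ + 1.6·0.0013.
Cₑ = (0.1969 − 0.00208) / 0.1898 = 1.026 mg/L.

1.03 mg/L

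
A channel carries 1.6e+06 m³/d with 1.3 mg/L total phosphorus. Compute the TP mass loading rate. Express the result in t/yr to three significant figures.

1.6e+06 m³/d = 18.52 m³/s.
Mass flux = Q·C = 18.52 m³/s × 1.3 g/m³ = 24.07 g/s.
= 24.07 g/s × 31.56 = 759.7 t/yr.

760 t/yr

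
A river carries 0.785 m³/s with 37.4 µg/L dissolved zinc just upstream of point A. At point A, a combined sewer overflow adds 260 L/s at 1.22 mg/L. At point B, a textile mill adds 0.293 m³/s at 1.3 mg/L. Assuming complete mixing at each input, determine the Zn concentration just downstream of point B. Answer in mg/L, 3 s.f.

0.544 mg/L

37.4 µg/L = 0.0374 mg/L.
260 L/s = 0.26 m³/s.
After input A: C = (0.785·0.0374 + 0.26·1.22) / 1.045 = 0.3316 mg/L.
After input B: C = (1.045·0.3316 + 0.293·1.3) / 1.338 = 0.5437 mg/L.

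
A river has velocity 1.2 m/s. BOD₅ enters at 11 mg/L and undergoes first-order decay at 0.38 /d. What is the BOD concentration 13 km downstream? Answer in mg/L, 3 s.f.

10.5 mg/L

Travel time t = 13 km / 1.2 m/s = 1.3e+04/1.2 = 1.083e+04 s = 0.1254 d.
First-order decay: C = 11·exp(−0.38·0.1254) = 11·0.9535 = 10.49 mg/L.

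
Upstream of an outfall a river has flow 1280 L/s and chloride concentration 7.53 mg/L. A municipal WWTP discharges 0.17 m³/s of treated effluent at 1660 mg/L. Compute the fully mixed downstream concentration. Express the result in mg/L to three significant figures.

201 mg/L

1280 L/s = 1.28 m³/s.
Conservation of mass across the mixing zone: C = (0.17·1660 + 1.28·7.53) / (0.17 + 1.28) = 291.8/1.45 = 201.3 mg/L.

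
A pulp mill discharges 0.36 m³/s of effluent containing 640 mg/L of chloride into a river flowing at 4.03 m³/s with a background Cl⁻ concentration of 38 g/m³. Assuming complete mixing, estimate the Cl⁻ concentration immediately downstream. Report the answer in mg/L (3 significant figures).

87.4 mg/L

By mass balance at complete mixing, C = (0.36·640 + 4.03·38) / (0.36 + 4.03) = 383.5/4.39 = 87.37 mg/L.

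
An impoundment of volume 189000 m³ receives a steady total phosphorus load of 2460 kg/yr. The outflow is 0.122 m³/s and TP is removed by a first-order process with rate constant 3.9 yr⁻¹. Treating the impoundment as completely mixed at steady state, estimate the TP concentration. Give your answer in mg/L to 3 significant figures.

0.536 mg/L

Outflow Q = 0.122 m³/s × 3.156e+07 s/yr = 3.85e+06 m³/yr.
Steady-state CSTR mass balance: W = Q·C + k·V·C, so C = W/(Q + kV).
Q + kV = 3.85e+06 + 3.9·189000 = 4.587e+06 m³/yr.
C = 2460/4.587e+06 = 0.0005363 kg/m³ = 0.5363 mg/L.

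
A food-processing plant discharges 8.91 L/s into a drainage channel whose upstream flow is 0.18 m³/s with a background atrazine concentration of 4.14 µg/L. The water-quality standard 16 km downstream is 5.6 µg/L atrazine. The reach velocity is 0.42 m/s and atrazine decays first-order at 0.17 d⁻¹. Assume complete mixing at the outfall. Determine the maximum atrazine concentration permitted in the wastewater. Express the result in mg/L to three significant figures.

8.91 L/s = 0.00891 m³/s.
4.14 µg/L = 0.00414 mg/L.
5.6 µg/L = 0.0056 mg/L.
Travel time to the compliance point: t = 1.6e+04/0.42 = 3.81e+04 s = 0.4409 d; decay factor exp(−0.17·0.4409) = 0.9278.
So the concentration just after mixing may be at most 0.0056/0.9278 = 0.006036 mg/L.
Mass balance: 0.006036·0.1889 = 0.00891·Cₑ + 0.18·0.00414.
Cₑ = (0.00114 − 0.0007452) / 0.00891 = 0.04434 mg/L.

0.0443 mg/L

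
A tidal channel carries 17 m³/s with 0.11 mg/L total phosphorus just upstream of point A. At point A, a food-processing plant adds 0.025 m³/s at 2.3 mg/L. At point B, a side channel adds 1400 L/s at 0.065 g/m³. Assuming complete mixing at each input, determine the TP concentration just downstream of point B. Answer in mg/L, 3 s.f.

After input A: C = (17·0.11 + 0.025·2.3) / 17.02 = 0.1132 mg/L.
1400 L/s = 1.4 m³/s.
After input B: C = (17.02·0.1132 + 1.4·0.065) / 18.42 = 0.1096 mg/L.

0.110 mg/L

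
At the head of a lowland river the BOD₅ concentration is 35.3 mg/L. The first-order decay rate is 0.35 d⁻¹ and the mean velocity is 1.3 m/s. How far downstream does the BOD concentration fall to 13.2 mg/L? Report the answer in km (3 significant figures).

316 km

From C = C₀·e^(−kt), t = ln(C₀/C)/k = ln(35.3/13.2)/0.35 = 0.9837/0.35 = 2.81 d.
Distance = v·t = 1.3 m/s × 2.428e+05 s = 3.157e+05 m = 315.7 km.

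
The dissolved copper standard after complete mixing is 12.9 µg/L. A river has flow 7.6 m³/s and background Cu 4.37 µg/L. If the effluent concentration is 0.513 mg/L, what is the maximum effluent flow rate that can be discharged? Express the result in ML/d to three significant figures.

11.2 ML/d

4.37 µg/L = 0.00437 mg/L.
12.9 µg/L = 0.0129 mg/L.
Mass balance at complete mixing: C_std·(Q_w + Q_r) = Q_w·C_e + Q_r·C_b.
Rearranging, Q_w = Q_r·(C_std − C_b)/(C_e − C_std) = 7.6·(0.0129 − 0.00437) / (0.513 − 0.0129) = 0.1296 m³/s.
= 11.2 ML/d.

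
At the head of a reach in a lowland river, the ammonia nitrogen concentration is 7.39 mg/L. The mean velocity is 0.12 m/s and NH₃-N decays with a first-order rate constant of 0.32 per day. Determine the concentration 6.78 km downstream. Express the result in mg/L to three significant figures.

5.99 mg/L

Travel time t = 6.78 km / 0.12 m/s = 6780/0.12 = 5.65e+04 s = 0.6539 d.
First-order decay: C = 7.39·exp(−0.32·0.6539) = 7.39·0.8112 = 5.995 mg/L.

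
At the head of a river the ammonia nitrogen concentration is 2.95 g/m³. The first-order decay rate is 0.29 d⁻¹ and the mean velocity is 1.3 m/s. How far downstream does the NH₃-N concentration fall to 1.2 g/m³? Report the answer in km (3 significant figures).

From C = C₀·e^(−kt), t = ln(C₀/C)/k = ln(2.95/1.2)/0.29 = 0.8995/0.29 = 3.102 d.
Distance = v·t = 1.3 m/s × 2.68e+05 s = 3.484e+05 m = 348.4 km.

348 km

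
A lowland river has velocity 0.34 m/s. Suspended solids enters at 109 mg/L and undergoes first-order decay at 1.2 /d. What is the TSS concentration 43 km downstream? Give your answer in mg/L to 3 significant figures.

18.8 mg/L

Travel time t = 43 km / 0.34 m/s = 4.3e+04/0.34 = 1.265e+05 s = 1.464 d.
First-order decay: C = 109·exp(−1.2·1.464) = 109·0.1726 = 18.82 mg/L.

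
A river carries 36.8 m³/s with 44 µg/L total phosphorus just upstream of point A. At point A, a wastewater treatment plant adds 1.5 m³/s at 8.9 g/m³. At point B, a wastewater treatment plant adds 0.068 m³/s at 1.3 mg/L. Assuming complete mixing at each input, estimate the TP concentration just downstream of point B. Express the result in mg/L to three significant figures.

0.392 mg/L

44 µg/L = 0.044 mg/L.
After input A: C = (36.8·0.044 + 1.5·8.9) / 38.3 = 0.3908 mg/L.
After input B: C = (38.3·0.3908 + 0.068·1.3) / 38.37 = 0.3925 mg/L.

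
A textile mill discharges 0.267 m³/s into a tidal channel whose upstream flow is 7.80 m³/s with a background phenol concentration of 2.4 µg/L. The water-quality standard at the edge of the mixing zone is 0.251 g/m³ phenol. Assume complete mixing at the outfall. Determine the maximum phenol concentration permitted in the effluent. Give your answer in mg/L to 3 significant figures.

7.51 mg/L

2.4 µg/L = 0.0024 mg/L.
Mass balance: 0.251·8.067 = 0.267·Cₑ + 7.8·0.0024.
Cₑ = (2.025 − 0.01872) / 0.267 = 7.513 mg/L.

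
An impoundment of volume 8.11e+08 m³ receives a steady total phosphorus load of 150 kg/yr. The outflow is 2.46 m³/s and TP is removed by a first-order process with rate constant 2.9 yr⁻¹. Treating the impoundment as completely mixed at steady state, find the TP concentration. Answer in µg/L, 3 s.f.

0.0617 µg/L

Outflow Q = 2.46 m³/s × 3.156e+07 s/yr = 7.763e+07 m³/yr.
Steady-state CSTR mass balance: W = Q·C + k·V·C, so C = W/(Q + kV).
Q + kV = 7.763e+07 + 2.9·8.11e+08 = 2.43e+09 m³/yr.
C = 150/2.43e+09 = 6.174e-08 kg/m³ = 6.174e-05 mg/L = 0.06174 µg/L.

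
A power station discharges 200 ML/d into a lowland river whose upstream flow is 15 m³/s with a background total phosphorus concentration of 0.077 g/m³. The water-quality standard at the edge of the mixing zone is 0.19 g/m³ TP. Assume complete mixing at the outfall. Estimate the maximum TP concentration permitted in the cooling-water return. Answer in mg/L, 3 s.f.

200 ML/d = 2.315 m³/s.
Mass balance: 0.19·17.31 = 2.315·Cₑ + 15·0.077.
Cₑ = (3.29 − 1.155) / 2.315 = 0.9222 mg/L.

0.922 mg/L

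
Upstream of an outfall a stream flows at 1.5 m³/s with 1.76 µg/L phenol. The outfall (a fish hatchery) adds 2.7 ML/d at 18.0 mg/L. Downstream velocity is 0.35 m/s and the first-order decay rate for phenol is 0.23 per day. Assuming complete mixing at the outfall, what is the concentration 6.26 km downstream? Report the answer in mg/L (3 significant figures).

0.352 mg/L

2.7 ML/d = 0.03125 m³/s.
1.76 µg/L = 0.00176 mg/L.
After complete mixing, C₀ = (0.03125·18 + 1.5·0.00176) / 1.531 = 0.3691 mg/L.
Travel time t = 6260 m / 0.35 m/s = 1.789e+04 s = 0.207 d.
C = 0.3691·exp(−0.23·0.207) = 0.3691·0.9535 = 0.3519 mg/L.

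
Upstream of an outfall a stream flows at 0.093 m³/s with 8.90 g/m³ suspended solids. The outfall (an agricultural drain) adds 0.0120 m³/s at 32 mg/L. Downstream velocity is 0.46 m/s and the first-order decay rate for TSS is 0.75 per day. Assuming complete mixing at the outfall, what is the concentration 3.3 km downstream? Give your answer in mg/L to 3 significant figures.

After complete mixing, C₀ = (0.012·32 + 0.093·8.9) / 0.105 = 11.54 mg/L.
Travel time t = 3300 m / 0.46 m/s = 7174 s = 0.08303 d.
C = 11.54·exp(−0.75·0.08303) = 11.54·0.9396 = 10.84 mg/L.

10.8 mg/L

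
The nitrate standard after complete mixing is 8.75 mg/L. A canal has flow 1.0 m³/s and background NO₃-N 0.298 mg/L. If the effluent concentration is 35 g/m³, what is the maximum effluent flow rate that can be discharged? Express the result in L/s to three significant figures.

322 L/s

Mass balance at complete mixing: C_std·(Q_w + Q_r) = Q_w·C_e + Q_r·C_b.
Rearranging, Q_w = Q_r·(C_std − C_b)/(C_e − C_std) = 1.0·(8.75 − 0.298) / (35 − 8.75) = 0.322 m³/s.
= 322 L/s.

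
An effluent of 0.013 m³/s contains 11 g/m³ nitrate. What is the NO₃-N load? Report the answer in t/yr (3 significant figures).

4.51 t/yr

Mass flux = Q·C = 0.013 m³/s × 11 g/m³ = 0.143 g/s.
= 0.143 g/s × 31.56 = 4.513 t/yr.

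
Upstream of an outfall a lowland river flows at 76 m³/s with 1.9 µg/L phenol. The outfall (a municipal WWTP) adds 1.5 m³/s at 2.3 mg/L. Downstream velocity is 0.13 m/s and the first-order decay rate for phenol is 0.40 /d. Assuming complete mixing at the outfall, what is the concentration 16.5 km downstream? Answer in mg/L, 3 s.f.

0.0258 mg/L

1.9 µg/L = 0.0019 mg/L.
After complete mixing, C₀ = (1.5·2.3 + 76·0.0019) / 77.5 = 0.04638 mg/L.
Travel time t = 1.65e+04 m / 0.13 m/s = 1.269e+05 s = 1.469 d.
C = 0.04638·exp(−0.40·1.469) = 0.04638·0.5557 = 0.02577 mg/L.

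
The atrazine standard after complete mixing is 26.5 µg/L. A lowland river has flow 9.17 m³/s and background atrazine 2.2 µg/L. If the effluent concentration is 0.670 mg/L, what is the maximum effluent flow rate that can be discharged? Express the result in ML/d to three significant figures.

29.9 ML/d

2.2 µg/L = 0.0022 mg/L.
26.5 µg/L = 0.0265 mg/L.
Mass balance at complete mixing: C_std·(Q_w + Q_r) = Q_w·C_e + Q_r·C_b.
Rearranging, Q_w = Q_r·(C_std − C_b)/(C_e − C_std) = 9.17·(0.0265 − 0.0022) / (0.67 − 0.0265) = 0.3463 m³/s.
= 29.92 ML/d.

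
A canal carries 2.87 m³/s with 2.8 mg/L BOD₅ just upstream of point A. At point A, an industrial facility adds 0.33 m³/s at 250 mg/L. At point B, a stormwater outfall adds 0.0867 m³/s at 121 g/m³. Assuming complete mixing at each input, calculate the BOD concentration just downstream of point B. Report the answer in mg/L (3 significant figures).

30.7 mg/L

After input A: C = (2.87·2.8 + 0.33·250) / 3.2 = 28.29 mg/L.
After input B: C = (3.2·28.29 + 0.0867·121) / 3.287 = 30.74 mg/L.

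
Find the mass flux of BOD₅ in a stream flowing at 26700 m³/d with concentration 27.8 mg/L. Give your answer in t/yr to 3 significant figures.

26700 m³/d = 0.309 m³/s.
Mass flux = Q·C = 0.309 m³/s × 27.8 g/m³ = 8.591 g/s.
= 8.591 g/s × 31.56 = 271.1 t/yr.

271 t/yr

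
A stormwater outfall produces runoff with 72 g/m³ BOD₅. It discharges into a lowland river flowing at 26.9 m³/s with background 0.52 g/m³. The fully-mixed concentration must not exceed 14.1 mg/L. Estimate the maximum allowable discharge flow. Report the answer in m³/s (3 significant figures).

6.31 m³/s

Mass balance at complete mixing: C_std·(Q_w + Q_r) = Q_w·C_e + Q_r·C_b.
Rearranging, Q_w = Q_r·(C_std − C_b)/(C_e − C_std) = 26.9·(14.1 − 0.52) / (72 − 14.1) = 6.309 m³/s.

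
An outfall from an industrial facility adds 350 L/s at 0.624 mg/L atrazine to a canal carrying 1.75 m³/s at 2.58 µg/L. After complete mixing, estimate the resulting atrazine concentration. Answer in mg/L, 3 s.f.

0.106 mg/L

350 L/s = 0.35 m³/s.
2.58 µg/L = 0.00258 mg/L.
Flow-weighted mixing gives C = (0.35·0.624 + 1.75·0.00258) / (0.35 + 1.75) = 0.2229/2.1 = 0.1061 mg/L.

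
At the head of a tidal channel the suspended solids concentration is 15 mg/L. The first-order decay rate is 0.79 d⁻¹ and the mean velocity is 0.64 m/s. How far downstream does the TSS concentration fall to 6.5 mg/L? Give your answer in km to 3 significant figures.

58.5 km

From C = C₀·e^(−kt), t = ln(C₀/C)/k = ln(15/6.5)/0.79 = 0.8362/0.79 = 1.059 d.
Distance = v·t = 0.64 m/s × 9.146e+04 s = 5.853e+04 m = 58.53 km.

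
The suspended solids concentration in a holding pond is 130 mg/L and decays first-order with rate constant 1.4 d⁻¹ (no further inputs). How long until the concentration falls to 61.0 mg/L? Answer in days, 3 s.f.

0.540 d

t = ln(C₀/C)/k = ln(130/61.0)/1.4 = 0.7567/1.4 = 0.5405 d.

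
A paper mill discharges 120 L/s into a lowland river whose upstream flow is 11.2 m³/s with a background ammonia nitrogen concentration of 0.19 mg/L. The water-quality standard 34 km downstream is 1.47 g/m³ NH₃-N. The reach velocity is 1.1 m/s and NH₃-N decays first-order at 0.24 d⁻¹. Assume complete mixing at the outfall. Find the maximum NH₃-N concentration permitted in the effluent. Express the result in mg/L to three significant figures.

133 mg/L

120 L/s = 0.12 m³/s.
Travel time to the compliance point: t = 3.4e+04/1.1 = 3.091e+04 s = 0.3577 d; decay factor exp(−0.24·0.3577) = 0.9177.
So the concentration just after mixing may be at most 1.47/0.9177 = 1.602 mg/L.
Mass balance: 1.602·11.32 = 0.12·Cₑ + 11.2·0.19.
Cₑ = (18.13 − 2.128) / 0.12 = 133.4 mg/L.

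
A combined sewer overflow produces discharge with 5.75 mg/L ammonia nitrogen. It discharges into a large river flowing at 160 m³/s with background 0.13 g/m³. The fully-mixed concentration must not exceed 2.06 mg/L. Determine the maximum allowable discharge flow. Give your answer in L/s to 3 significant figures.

83700 L/s

Mass balance at complete mixing: C_std·(Q_w + Q_r) = Q_w·C_e + Q_r·C_b.
Rearranging, Q_w = Q_r·(C_std − C_b)/(C_e − C_std) = 160·(2.06 − 0.13) / (5.75 − 2.06) = 83.69 m³/s.
= 8.369e+04 L/s.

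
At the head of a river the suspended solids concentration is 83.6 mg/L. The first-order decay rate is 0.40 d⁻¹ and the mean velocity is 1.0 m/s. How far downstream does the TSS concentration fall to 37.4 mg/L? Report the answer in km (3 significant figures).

174 km

From C = C₀·e^(−kt), t = ln(C₀/C)/k = ln(83.6/37.4)/0.40 = 0.8044/0.40 = 2.011 d.
Distance = v·t = 1.0 m/s × 1.737e+05 s = 1.737e+05 m = 173.7 km.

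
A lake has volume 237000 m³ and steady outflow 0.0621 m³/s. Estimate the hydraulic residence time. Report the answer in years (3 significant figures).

0.121 yr

Q = 0.0621 m³/s × 3.156e+07 s/yr = 1.96e+06 m³/yr.
Hydraulic residence time τ = V/Q = 237000/1.96e+06 = 0.1209 yr.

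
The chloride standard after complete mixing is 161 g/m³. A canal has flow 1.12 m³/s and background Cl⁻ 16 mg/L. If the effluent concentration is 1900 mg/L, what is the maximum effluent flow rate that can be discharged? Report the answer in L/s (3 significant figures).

Mass balance at complete mixing: C_std·(Q_w + Q_r) = Q_w·C_e + Q_r·C_b.
Rearranging, Q_w = Q_r·(C_std − C_b)/(C_e − C_std) = 1.12·(161 − 16) / (1900 − 161) = 0.09339 m³/s.
= 93.39 L/s.

93.4 L/s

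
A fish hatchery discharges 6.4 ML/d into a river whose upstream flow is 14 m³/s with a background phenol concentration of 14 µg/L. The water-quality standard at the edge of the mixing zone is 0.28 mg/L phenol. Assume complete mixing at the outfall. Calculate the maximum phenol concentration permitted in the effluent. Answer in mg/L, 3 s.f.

6.4 ML/d = 0.07407 m³/s.
14 µg/L = 0.014 mg/L.
Mass balance: 0.28·14.07 = 0.07407·Cₑ + 14·0.014.
Cₑ = (3.941 − 0.196) / 0.07407 = 50.55 mg/L.

50.6 mg/L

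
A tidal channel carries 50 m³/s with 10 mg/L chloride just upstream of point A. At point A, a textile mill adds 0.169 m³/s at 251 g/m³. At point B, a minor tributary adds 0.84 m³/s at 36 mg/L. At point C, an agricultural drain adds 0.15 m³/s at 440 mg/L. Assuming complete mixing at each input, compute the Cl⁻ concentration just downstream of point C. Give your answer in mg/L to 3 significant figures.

12.5 mg/L

After input A: C = (50·10 + 0.169·251) / 50.17 = 10.81 mg/L.
After input B: C = (50.17·10.81 + 0.84·36) / 51.01 = 11.23 mg/L.
After input C: C = (51.01·11.23 + 0.15·440) / 51.16 = 12.48 mg/L.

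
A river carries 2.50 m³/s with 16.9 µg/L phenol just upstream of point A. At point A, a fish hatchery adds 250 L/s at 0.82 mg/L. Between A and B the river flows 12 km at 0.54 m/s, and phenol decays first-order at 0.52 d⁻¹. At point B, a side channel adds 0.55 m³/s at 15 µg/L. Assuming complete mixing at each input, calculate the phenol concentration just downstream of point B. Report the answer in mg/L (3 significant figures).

0.0680 mg/L

16.9 µg/L = 0.0169 mg/L.
250 L/s = 0.25 m³/s.
After input A: C = (2.5·0.0169 + 0.25·0.82) / 2.75 = 0.08991 mg/L.
Over the 12 km reach to input B (t = 2.222e+04 s = 0.2572 d), decay gives C = 0.08991·exp(−0.52·0.2572) = 0.07865 mg/L.
15 µg/L = 0.015 mg/L.
After input B: C = (2.75·0.07865 + 0.55·0.015) / 3.3 = 0.06804 mg/L.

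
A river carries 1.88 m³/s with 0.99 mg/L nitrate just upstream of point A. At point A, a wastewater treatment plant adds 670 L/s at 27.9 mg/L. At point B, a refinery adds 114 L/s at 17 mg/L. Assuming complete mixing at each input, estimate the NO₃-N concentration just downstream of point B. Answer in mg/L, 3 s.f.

670 L/s = 0.67 m³/s.
After input A: C = (1.88·0.99 + 0.67·27.9) / 2.55 = 8.06 mg/L.
114 L/s = 0.114 m³/s.
After input B: C = (2.55·8.06 + 0.114·17) / 2.664 = 8.443 mg/L.

8.44 mg/L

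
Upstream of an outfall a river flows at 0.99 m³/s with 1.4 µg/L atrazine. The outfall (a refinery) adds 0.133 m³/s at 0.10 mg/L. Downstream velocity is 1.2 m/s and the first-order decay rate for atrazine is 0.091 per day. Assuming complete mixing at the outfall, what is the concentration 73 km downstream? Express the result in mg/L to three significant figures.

0.0123 mg/L

1.4 µg/L = 0.0014 mg/L.
After complete mixing, C₀ = (0.133·0.1 + 0.99·0.0014) / 1.123 = 0.01308 mg/L.
Travel time t = 7.3e+04 m / 1.2 m/s = 6.083e+04 s = 0.7041 d.
C = 0.01308·exp(−0.091·0.7041) = 0.01308·0.9379 = 0.01227 mg/L.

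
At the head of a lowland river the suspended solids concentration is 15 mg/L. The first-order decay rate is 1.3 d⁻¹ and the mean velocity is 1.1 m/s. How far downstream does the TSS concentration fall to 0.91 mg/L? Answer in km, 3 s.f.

From C = C₀·e^(−kt), t = ln(C₀/C)/k = ln(15/0.91)/1.3 = 2.802/1.3 = 2.156 d.
Distance = v·t = 1.1 m/s × 1.862e+05 s = 2.049e+05 m = 204.9 km.

205 km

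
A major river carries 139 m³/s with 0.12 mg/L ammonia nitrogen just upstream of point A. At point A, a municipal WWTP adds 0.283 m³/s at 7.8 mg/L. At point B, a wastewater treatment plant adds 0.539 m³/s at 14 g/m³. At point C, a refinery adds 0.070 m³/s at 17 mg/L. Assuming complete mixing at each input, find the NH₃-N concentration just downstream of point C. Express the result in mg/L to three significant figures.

0.197 mg/L

After input A: C = (139·0.12 + 0.283·7.8) / 139.3 = 0.1356 mg/L.
After input B: C = (139.3·0.1356 + 0.539·14) / 139.8 = 0.1891 mg/L.
After input C: C = (139.8·0.1891 + 0.07·17) / 139.9 = 0.1975 mg/L.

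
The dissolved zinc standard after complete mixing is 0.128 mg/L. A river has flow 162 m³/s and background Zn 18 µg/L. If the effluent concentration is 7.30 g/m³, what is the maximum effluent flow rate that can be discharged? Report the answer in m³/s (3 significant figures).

18 µg/L = 0.018 mg/L.
Mass balance at complete mixing: C_std·(Q_w + Q_r) = Q_w·C_e + Q_r·C_b.
Rearranging, Q_w = Q_r·(C_std − C_b)/(C_e − C_std) = 162·(0.128 − 0.018) / (7.3 − 0.128) = 2.485 m³/s.

2.48 m³/s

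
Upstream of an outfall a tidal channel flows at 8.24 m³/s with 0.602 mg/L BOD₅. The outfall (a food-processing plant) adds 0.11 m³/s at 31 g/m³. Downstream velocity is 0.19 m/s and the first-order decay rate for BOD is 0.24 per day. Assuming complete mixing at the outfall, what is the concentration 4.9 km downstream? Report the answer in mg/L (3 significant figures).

0.933 mg/L

After complete mixing, C₀ = (0.11·31 + 8.24·0.602) / 8.35 = 1.002 mg/L.
Travel time t = 4900 m / 0.19 m/s = 2.579e+04 s = 0.2985 d.
C = 1.002·exp(−0.24·0.2985) = 1.002·0.9309 = 0.9332 mg/L.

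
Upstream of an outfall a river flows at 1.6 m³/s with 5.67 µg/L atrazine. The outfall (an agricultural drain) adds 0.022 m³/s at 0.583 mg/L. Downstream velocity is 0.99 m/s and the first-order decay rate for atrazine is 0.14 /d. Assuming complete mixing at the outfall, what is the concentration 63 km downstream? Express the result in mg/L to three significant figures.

5.67 µg/L = 0.00567 mg/L.
After complete mixing, C₀ = (0.022·0.583 + 1.6·0.00567) / 1.622 = 0.0135 mg/L.
Travel time t = 6.3e+04 m / 0.99 m/s = 6.364e+04 s = 0.7365 d.
C = 0.0135·exp(−0.14·0.7365) = 0.0135·0.902 = 0.01218 mg/L.

0.0122 mg/L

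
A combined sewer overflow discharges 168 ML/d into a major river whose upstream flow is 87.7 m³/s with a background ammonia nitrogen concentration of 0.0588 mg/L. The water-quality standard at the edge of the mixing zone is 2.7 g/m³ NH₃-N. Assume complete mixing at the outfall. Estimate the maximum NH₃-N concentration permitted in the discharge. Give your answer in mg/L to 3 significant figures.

122 mg/L

168 ML/d = 1.944 m³/s.
Mass balance: 2.7·89.64 = 1.944·Cₑ + 87.7·0.0588.
Cₑ = (242 − 5.157) / 1.944 = 121.8 mg/L.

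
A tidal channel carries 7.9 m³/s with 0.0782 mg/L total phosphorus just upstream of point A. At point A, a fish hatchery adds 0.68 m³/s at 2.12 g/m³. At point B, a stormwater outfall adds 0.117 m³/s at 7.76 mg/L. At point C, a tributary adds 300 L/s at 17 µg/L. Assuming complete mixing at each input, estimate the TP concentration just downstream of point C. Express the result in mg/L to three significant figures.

After input A: C = (7.9·0.0782 + 0.68·2.12) / 8.58 = 0.24 mg/L.
After input B: C = (8.58·0.24 + 0.117·7.76) / 8.697 = 0.3412 mg/L.
300 L/s = 0.3 m³/s.
17 µg/L = 0.017 mg/L.
After input C: C = (8.697·0.3412 + 0.3·0.017) / 8.997 = 0.3304 mg/L.

0.330 mg/L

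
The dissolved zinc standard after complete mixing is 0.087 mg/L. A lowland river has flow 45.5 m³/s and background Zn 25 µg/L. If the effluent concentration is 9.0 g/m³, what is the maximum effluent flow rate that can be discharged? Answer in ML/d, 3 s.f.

27.3 ML/d

25 µg/L = 0.025 mg/L.
Mass balance at complete mixing: C_std·(Q_w + Q_r) = Q_w·C_e + Q_r·C_b.
Rearranging, Q_w = Q_r·(C_std − C_b)/(C_e − C_std) = 45.5·(0.087 − 0.025) / (9 − 0.087) = 0.3165 m³/s.
= 27.35 ML/d.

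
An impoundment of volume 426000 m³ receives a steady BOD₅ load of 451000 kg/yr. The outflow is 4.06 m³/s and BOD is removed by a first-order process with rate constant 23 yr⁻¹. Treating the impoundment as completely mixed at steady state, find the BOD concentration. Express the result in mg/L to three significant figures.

Outflow Q = 4.06 m³/s × 3.156e+07 s/yr = 1.281e+08 m³/yr.
Steady-state CSTR mass balance: W = Q·C + k·V·C, so C = W/(Q + kV).
Q + kV = 1.281e+08 + 23·426000 = 1.379e+08 m³/yr.
C = 451000/1.379e+08 = 0.00327 kg/m³ = 3.27 mg/L.

3.27 mg/L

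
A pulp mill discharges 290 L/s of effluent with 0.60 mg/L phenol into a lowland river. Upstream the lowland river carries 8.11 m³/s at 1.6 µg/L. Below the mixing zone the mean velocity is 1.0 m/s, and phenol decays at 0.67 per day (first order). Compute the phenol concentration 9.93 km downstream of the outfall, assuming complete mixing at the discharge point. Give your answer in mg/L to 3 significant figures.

0.0206 mg/L

290 L/s = 0.29 m³/s.
1.6 µg/L = 0.0016 mg/L.
After complete mixing, C₀ = (0.29·0.6 + 8.11·0.0016) / 8.4 = 0.02226 mg/L.
Travel time t = 9930 m / 1.0 m/s = 9930 s = 0.1149 d.
C = 0.02226·exp(−0.67·0.1149) = 0.02226·0.9259 = 0.02061 mg/L.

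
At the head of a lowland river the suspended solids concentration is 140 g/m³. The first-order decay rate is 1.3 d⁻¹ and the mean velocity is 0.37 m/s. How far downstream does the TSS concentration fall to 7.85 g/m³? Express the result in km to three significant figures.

From C = C₀·e^(−kt), t = ln(C₀/C)/k = ln(140/7.85)/1.3 = 2.881/1.3 = 2.216 d.
Distance = v·t = 0.37 m/s × 1.915e+05 s = 7.085e+04 m = 70.85 km.

70.8 km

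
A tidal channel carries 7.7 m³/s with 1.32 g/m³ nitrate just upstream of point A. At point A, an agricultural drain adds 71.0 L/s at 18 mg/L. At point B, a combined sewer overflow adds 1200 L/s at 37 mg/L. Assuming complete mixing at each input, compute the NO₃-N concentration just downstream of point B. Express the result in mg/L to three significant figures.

71.0 L/s = 0.071 m³/s.
After input A: C = (7.7·1.32 + 0.071·18) / 7.771 = 1.472 mg/L.
1200 L/s = 1.2 m³/s.
After input B: C = (7.771·1.472 + 1.2·37) / 8.971 = 6.225 mg/L.

6.22 mg/L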